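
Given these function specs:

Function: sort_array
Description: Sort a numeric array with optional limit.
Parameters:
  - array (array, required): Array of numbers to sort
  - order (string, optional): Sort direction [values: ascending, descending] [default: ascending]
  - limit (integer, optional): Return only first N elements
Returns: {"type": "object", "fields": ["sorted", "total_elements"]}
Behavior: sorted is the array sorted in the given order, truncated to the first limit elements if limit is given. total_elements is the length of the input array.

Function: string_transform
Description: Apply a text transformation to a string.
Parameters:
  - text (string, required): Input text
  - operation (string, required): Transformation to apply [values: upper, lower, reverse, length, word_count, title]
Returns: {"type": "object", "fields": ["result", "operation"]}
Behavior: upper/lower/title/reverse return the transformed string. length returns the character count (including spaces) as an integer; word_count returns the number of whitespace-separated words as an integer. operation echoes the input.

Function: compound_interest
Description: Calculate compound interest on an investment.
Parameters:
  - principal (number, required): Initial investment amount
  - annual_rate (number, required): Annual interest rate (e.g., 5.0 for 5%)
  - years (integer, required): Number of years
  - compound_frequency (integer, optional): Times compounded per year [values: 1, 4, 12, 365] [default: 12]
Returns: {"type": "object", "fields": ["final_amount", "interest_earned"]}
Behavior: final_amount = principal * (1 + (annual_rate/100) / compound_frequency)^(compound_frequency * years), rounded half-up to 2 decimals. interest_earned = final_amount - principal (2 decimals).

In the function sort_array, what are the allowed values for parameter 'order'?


The sort_array spec declares:
  - order (string, optional): Sort direction [values: ascending, descending] [default: ascending]
Allowed values:
ascending, descending


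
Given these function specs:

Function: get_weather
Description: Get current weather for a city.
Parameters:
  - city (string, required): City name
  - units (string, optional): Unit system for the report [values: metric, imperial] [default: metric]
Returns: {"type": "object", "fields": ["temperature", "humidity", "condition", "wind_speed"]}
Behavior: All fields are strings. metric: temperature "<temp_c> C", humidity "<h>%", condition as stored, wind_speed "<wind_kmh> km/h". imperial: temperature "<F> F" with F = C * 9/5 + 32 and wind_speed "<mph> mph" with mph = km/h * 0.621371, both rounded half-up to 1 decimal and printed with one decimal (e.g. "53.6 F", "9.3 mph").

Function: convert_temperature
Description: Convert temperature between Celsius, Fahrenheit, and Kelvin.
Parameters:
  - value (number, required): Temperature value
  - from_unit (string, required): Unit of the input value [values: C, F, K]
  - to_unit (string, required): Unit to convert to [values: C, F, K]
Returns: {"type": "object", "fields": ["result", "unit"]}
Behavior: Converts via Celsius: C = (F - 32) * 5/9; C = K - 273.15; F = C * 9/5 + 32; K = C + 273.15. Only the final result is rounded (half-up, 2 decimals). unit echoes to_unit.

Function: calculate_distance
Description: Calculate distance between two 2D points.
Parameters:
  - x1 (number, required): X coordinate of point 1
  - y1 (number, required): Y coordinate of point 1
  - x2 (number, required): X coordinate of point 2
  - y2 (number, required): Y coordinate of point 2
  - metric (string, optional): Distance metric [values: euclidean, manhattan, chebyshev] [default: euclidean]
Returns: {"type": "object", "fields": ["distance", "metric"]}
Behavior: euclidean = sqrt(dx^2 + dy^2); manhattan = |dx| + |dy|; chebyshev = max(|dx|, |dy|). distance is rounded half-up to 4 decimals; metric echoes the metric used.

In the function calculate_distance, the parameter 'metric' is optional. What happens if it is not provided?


The calculate_distance spec declares:
  - metric (string, optional): Distance metric [values: euclidean, manhattan, chebyshev] [default: euclidean]
It defaults to euclidean


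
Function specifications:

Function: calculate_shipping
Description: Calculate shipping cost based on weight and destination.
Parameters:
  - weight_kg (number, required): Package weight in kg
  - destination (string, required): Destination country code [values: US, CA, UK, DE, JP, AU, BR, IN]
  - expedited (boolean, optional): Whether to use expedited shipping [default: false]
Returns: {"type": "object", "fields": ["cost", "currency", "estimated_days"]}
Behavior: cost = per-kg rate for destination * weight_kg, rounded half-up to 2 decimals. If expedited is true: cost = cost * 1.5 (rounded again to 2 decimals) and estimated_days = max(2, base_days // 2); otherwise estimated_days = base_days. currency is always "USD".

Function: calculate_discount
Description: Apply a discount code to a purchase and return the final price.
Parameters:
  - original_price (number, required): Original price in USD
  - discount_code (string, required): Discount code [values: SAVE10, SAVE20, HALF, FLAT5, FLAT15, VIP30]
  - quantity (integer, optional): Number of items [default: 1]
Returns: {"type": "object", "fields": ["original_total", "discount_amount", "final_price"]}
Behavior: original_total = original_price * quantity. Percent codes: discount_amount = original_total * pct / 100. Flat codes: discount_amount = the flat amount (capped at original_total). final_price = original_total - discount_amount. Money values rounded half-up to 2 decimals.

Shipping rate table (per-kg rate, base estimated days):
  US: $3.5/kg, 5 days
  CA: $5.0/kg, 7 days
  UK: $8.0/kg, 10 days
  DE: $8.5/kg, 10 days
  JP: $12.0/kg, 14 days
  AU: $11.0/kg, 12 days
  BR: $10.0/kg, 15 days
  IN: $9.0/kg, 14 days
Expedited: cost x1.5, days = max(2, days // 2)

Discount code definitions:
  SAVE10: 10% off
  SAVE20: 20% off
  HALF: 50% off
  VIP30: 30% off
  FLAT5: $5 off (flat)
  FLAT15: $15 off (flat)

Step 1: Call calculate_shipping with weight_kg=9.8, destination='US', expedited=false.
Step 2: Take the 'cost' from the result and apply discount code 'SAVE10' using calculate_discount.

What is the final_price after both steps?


Step 1: calculate_shipping(weight_kg=9.8, destination=US, expedited=false)
  Rate for US: $3.5/kg, base 5 days
  cost = 3.5 * 9.8 = 34.3 -> 34.30
  expedited not set/false: estimated_days = 5
  -> cost = 34.30 USD
Step 2: calculate_discount(original_price=34.3, discount_code=SAVE10, quantity=1)
  original_total = 34.3 * 1 = 34.30
  SAVE10 = 10% off: discount_amount = 34.30 * 10/100 = 3.43 -> 3.43
  final_price = 34.30 - 3.43 = 30.87
  -> final_price = 30.87
$30.87


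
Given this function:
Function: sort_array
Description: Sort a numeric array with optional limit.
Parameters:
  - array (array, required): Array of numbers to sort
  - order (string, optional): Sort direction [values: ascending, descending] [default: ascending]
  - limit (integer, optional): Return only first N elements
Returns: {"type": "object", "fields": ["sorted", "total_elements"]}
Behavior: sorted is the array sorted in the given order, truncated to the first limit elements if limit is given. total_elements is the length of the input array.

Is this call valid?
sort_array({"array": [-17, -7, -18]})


Checking all required parameters present and types match... All valid.
Valid


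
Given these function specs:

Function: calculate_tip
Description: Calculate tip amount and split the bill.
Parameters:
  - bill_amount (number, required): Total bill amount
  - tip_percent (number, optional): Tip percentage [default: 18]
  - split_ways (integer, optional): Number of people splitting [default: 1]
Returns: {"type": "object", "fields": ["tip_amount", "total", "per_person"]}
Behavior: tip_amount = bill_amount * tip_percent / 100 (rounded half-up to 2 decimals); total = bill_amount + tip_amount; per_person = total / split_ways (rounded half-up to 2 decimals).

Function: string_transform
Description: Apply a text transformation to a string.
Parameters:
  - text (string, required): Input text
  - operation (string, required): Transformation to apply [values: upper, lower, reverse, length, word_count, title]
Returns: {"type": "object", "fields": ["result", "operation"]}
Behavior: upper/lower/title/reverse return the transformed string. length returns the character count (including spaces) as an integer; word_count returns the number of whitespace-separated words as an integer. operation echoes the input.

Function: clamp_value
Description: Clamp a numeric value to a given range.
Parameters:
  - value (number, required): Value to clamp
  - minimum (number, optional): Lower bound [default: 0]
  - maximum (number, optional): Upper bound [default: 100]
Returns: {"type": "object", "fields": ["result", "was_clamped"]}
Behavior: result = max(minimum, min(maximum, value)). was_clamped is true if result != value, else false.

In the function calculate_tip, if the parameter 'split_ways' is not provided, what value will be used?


The calculate_tip spec declares:
  - split_ways (integer, optional): Number of people splitting [default: 1]
Default:
1


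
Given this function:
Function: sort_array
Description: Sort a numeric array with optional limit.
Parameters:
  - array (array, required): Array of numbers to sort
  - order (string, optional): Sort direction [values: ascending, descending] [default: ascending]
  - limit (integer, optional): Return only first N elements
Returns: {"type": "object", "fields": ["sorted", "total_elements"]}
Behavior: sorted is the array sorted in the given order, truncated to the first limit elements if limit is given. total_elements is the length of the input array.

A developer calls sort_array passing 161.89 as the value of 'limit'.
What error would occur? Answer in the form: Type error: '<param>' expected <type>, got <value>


Spec: 'limit' is declared as integer; 161.89 is a non-integer number.
Type error: 'limit' expected integer, got 161.89


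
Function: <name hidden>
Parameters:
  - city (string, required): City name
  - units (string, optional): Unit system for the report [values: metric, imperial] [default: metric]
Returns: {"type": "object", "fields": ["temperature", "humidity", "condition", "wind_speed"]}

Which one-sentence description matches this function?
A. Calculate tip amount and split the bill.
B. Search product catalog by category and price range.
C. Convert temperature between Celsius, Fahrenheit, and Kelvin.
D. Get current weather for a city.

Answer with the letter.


Parameters city, units and return ["temperature", "humidity", "condition", "wind_speed"] fit: Get current weather for a city.
D


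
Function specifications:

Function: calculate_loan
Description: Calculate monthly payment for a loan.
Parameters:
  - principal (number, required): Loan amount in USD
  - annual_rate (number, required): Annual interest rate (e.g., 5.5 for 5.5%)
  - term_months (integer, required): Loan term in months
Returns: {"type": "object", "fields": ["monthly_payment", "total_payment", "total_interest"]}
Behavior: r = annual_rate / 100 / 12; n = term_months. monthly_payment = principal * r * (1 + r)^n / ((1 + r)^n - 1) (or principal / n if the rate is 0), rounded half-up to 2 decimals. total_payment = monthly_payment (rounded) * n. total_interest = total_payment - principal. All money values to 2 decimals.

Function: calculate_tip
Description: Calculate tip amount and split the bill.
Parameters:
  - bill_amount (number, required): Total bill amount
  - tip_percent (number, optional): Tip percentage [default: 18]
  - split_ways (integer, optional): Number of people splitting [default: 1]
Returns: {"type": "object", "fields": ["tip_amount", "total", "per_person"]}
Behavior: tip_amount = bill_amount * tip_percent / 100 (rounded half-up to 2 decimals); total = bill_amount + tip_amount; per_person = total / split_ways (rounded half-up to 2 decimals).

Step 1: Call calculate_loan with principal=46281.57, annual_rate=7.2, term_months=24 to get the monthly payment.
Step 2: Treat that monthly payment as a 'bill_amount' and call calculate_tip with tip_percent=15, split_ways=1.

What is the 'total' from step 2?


Step 1: calculate_loan(principal=46281.57, annual_rate=7.2, term_months=24)
  r = 7.2 / 100 / 12 = 0.006 (keep full precision)
  (1 + r)^24 = 1.15438729
  monthly_payment = 46281.57 * 0.006 * 1.15438729 / (1.15438729 - 1) = 2076.344064 -> 2076.34
  total_payment = 2076.34 * 24 = 49832.16
  total_interest = 49832.16 - 46281.57 = 3550.59
  -> monthly_payment = 2076.34
Step 2: calculate_tip(bill_amount=2076.34, tip_percent=15, split_ways=1)
  tip_amount = 2076.34 * 15/100 = 311.451 -> 311.45
  total = 2076.34 + 311.45 = 2387.79
  per_person = 2387.79 / 1 = 2387.79 -> 2387.79
  -> total = 2387.79
$2387.79


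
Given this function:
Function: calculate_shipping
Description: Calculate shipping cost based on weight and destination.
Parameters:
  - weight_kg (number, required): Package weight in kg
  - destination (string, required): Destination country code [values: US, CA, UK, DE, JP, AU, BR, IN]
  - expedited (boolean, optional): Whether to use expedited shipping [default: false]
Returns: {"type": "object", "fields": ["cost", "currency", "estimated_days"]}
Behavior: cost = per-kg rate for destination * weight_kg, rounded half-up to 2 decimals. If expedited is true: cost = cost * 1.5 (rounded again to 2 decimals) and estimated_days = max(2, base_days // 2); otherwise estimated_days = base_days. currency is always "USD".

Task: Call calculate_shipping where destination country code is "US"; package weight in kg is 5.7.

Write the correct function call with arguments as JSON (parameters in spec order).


Mapping each described value to its parameter name:
  'Destination country code' -> destination = "US"
  'Package weight in kg' -> weight_kg = 5.7
calculate_shipping({"weight_kg": 5.7, "destination": "US"})


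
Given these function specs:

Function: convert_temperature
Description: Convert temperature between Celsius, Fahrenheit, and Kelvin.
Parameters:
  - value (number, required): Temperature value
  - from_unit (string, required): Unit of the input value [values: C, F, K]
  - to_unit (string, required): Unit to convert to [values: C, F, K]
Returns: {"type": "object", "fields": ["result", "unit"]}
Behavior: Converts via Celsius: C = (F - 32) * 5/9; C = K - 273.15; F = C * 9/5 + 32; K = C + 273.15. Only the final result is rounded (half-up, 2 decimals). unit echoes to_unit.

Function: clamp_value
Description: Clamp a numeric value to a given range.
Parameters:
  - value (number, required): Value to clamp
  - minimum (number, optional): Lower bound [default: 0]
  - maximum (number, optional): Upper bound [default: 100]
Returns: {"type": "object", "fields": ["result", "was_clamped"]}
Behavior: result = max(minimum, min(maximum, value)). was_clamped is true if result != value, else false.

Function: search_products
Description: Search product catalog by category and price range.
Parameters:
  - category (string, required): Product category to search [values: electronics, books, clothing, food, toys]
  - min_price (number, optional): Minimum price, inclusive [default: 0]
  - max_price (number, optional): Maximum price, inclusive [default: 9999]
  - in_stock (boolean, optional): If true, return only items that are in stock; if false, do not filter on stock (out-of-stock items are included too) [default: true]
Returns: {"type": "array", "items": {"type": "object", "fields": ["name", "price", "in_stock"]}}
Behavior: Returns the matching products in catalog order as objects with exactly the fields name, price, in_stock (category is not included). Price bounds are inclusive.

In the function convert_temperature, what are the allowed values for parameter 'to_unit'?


The convert_temperature spec declares:
  - to_unit (string, required): Unit to convert to [values: C, F, K]
Allowed values:
C, F, K


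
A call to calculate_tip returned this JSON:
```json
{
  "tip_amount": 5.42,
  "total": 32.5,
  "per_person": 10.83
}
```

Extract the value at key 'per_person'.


10.83


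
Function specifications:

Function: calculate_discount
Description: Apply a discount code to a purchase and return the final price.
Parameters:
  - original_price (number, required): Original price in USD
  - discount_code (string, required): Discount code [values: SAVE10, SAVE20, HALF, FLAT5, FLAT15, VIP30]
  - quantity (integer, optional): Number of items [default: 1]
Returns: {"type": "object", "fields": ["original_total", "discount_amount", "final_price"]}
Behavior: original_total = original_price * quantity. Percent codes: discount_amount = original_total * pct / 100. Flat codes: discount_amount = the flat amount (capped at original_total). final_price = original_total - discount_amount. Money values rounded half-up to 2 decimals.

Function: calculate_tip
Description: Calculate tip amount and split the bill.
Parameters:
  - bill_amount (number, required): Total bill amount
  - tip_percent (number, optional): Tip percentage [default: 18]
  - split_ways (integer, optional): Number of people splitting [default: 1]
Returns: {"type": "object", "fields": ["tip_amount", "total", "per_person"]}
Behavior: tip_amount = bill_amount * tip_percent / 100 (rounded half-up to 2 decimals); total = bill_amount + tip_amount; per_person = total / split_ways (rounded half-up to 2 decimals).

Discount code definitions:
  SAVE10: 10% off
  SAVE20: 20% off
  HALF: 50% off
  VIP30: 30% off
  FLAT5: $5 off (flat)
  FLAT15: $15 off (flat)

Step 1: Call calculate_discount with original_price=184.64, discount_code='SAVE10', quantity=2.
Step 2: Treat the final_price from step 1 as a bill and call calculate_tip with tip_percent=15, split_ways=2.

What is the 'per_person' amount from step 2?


Step 1: calculate_discount(original_price=184.64, discount_code=SAVE10, quantity=2)
  original_total = 184.64 * 2 = 369.28
  SAVE10 = 10% off: discount_amount = 369.28 * 10/100 = 36.928 -> 36.93
  final_price = 369.28 - 36.93 = 332.35
  -> final_price = 332.35
Step 2: calculate_tip(bill_amount=332.35, tip_percent=15, split_ways=2)
  tip_amount = 332.35 * 15/100 = 49.8525 -> 49.85
  total = 332.35 + 49.85 = 382.20
  per_person = 382.20 / 2 = 191.1 -> 191.10
  -> per_person = 191.10
$191.10


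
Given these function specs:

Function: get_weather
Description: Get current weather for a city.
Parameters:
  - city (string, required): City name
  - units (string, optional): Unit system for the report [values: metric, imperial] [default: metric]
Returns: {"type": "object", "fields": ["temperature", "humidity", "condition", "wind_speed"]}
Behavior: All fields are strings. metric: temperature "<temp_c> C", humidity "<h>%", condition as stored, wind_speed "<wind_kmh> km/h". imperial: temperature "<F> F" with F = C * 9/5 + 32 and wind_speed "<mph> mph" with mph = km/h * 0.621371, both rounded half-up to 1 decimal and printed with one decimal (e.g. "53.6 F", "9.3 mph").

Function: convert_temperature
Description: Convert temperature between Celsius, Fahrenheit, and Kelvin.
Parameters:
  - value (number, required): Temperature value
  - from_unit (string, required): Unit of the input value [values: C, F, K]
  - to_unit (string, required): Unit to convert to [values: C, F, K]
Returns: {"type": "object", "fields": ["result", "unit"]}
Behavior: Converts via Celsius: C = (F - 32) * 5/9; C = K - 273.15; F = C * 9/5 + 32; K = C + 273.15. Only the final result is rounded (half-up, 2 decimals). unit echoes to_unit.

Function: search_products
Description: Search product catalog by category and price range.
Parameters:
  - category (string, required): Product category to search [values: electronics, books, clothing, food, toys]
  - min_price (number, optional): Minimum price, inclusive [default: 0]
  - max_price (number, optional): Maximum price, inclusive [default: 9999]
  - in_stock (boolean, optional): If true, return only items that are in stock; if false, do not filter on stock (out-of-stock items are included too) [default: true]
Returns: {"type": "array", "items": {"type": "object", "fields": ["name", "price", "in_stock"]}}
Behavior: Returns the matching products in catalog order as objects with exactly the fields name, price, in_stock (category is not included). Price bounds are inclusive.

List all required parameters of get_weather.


Parameters of get_weather and their required/optional flag:
  city: required
  units: optional
city


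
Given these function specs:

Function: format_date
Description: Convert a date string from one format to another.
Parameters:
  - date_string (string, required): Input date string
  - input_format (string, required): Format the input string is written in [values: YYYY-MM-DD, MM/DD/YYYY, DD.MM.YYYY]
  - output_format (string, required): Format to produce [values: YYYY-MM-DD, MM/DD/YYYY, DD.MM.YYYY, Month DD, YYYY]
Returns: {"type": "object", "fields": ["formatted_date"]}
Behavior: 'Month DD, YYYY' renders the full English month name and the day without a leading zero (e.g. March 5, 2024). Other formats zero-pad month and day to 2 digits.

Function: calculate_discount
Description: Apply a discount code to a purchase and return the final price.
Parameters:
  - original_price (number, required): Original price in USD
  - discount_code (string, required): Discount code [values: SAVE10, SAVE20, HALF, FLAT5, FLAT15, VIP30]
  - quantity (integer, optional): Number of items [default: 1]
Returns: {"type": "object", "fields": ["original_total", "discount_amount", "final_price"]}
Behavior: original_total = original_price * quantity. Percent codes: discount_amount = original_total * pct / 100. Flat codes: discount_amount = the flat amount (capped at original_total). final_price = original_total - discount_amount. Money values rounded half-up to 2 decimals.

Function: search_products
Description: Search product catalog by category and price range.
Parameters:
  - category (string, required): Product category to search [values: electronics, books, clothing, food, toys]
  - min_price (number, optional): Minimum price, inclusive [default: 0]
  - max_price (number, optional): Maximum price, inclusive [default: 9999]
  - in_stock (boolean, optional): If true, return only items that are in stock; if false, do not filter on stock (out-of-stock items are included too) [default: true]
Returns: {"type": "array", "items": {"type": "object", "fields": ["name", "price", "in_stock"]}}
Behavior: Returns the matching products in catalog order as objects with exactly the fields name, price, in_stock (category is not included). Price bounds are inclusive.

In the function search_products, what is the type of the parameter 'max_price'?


The search_products spec declares:
  - max_price (number, optional): Maximum price, inclusive [default: 9999]
Type:
number


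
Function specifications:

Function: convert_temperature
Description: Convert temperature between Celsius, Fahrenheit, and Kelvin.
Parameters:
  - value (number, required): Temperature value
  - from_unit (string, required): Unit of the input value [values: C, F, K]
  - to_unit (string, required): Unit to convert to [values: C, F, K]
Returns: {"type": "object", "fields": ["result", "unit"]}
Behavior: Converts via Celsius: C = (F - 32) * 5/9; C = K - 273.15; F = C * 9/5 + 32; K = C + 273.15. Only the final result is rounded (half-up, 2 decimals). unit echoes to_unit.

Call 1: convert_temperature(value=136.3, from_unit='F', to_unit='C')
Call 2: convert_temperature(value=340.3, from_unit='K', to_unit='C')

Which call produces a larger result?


Call 1:
  To C: (136.3 - 32) * 5/9 = 57.944444
  Target is C: 57.944444
  Round to 2 decimals: 57.94
  -> 57.94 C
Call 2:
  To C: 340.3 - 273.15 = 67.15
  Target is C: 67.15
  Round to 2 decimals: 67.15
  -> 67.15 C
Call 2 (67.15 C)


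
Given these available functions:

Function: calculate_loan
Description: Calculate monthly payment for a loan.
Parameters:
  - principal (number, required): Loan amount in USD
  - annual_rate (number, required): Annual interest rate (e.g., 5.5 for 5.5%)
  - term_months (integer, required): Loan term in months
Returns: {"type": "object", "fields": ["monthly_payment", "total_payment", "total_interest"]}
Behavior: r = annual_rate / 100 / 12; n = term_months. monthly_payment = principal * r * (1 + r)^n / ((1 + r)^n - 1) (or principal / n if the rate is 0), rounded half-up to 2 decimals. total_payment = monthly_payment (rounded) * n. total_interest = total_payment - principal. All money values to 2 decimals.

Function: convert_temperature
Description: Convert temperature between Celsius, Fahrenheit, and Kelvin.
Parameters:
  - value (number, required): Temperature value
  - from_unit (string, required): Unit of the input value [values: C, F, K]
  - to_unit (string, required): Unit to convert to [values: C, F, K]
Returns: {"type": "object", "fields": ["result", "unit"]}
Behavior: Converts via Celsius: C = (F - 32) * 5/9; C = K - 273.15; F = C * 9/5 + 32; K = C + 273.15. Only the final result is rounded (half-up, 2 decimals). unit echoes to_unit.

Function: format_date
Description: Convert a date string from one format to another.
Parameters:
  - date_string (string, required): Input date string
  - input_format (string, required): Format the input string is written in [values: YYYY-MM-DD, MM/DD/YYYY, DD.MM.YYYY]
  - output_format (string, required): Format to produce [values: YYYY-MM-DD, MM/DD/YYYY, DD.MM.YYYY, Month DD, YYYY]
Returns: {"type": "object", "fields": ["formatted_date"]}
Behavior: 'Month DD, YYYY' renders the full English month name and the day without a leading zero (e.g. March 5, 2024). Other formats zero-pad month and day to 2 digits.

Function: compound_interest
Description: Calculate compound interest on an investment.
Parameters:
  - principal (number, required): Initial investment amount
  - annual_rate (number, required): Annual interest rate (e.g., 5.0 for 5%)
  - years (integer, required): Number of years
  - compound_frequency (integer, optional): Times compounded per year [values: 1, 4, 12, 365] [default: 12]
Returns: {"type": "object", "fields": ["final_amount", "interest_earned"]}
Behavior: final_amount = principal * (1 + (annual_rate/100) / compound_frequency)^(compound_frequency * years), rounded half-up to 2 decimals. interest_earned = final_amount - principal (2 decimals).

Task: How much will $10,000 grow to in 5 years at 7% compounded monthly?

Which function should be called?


The task needs a function whose description is: Calculate compound interest on an investment.
compound_interest


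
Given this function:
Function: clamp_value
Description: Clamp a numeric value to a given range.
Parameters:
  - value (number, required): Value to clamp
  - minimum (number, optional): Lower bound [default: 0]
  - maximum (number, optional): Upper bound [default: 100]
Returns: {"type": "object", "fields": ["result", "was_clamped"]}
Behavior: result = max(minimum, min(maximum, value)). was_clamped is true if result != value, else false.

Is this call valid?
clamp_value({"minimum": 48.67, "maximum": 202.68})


Checking required parameters...
Missing required parameter: value
Invalid - missing required parameter 'value'


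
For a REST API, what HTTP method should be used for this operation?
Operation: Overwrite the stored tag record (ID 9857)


GET = read, POST = create, PUT = update/replace, DELETE = remove
This operation is an update/replace.
PUT


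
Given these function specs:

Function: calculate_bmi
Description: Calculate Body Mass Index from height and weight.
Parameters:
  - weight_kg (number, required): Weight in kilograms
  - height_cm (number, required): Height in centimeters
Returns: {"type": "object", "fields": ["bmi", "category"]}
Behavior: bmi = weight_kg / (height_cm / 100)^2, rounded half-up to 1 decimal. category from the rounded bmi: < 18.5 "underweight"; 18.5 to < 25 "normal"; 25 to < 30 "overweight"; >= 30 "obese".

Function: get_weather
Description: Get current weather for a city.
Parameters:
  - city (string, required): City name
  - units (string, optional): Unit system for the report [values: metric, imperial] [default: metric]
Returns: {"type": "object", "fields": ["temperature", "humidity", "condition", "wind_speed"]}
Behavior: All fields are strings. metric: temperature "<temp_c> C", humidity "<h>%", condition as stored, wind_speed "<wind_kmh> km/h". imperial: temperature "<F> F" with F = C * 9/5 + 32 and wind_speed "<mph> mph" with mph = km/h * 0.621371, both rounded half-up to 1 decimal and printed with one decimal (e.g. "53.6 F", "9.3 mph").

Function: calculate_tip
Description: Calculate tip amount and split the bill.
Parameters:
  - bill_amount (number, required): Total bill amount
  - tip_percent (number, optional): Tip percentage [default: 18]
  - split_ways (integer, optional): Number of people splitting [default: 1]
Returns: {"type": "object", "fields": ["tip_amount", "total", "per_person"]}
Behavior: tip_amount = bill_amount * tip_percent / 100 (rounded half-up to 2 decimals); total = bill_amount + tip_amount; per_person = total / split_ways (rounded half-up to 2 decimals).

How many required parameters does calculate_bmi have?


Parameters of calculate_bmi: weight_kg (required), height_cm (required)
Required count:
2


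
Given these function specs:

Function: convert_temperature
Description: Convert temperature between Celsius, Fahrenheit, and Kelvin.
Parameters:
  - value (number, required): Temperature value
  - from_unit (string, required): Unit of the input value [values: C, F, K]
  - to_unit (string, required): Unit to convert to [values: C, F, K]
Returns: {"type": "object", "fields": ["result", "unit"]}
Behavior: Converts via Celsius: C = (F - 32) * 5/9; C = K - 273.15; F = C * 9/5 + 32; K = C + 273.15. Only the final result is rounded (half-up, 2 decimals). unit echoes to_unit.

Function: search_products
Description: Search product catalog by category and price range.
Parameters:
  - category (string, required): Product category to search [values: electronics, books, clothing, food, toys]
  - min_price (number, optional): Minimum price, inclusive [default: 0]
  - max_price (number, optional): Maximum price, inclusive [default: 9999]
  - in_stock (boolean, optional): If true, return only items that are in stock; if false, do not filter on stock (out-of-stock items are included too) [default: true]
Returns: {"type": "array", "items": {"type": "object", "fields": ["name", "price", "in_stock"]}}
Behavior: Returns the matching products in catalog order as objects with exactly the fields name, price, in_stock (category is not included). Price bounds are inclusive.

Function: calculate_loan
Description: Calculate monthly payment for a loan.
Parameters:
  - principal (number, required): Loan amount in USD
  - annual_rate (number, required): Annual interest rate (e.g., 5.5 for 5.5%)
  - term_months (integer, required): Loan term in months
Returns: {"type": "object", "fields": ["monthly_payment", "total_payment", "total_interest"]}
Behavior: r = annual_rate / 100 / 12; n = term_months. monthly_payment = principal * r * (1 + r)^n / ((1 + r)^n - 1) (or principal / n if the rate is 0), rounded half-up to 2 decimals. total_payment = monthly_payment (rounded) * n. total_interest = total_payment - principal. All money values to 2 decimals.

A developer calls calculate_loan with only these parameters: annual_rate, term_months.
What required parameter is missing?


Required parameters: principal, annual_rate, term_months
Provided: annual_rate, term_months
Missing: principal
principal


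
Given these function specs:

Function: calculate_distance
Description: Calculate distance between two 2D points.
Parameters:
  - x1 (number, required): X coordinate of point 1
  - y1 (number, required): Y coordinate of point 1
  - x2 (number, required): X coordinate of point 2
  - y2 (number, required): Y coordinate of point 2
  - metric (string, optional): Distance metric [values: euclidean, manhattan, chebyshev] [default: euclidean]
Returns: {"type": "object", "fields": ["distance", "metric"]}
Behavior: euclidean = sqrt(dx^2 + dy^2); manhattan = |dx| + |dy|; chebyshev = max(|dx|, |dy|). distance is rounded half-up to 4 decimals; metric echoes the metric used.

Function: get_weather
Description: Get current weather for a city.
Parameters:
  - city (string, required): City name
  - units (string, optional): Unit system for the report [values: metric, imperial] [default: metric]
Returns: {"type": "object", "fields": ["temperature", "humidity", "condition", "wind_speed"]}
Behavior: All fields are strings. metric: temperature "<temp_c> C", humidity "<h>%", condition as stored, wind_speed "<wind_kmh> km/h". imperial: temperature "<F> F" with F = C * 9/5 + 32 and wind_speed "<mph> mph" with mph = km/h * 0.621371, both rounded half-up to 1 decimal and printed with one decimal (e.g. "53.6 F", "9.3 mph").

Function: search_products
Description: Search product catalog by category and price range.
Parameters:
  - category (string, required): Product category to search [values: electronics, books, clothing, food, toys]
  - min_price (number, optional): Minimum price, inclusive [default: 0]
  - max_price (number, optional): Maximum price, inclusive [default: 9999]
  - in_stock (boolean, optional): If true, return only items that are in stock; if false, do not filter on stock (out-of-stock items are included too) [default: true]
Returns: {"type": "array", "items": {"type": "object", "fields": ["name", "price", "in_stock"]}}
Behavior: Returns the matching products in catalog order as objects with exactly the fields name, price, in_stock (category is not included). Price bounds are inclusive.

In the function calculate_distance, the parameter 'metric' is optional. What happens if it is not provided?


The calculate_distance spec declares:
  - metric (string, optional): Distance metric [values: euclidean, manhattan, chebyshev] [default: euclidean]
It defaults to euclidean


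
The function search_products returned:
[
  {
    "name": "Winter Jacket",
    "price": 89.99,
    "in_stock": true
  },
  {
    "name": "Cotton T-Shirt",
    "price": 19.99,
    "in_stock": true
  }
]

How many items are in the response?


Items: Winter Jacket, Cotton T-Shirt
2


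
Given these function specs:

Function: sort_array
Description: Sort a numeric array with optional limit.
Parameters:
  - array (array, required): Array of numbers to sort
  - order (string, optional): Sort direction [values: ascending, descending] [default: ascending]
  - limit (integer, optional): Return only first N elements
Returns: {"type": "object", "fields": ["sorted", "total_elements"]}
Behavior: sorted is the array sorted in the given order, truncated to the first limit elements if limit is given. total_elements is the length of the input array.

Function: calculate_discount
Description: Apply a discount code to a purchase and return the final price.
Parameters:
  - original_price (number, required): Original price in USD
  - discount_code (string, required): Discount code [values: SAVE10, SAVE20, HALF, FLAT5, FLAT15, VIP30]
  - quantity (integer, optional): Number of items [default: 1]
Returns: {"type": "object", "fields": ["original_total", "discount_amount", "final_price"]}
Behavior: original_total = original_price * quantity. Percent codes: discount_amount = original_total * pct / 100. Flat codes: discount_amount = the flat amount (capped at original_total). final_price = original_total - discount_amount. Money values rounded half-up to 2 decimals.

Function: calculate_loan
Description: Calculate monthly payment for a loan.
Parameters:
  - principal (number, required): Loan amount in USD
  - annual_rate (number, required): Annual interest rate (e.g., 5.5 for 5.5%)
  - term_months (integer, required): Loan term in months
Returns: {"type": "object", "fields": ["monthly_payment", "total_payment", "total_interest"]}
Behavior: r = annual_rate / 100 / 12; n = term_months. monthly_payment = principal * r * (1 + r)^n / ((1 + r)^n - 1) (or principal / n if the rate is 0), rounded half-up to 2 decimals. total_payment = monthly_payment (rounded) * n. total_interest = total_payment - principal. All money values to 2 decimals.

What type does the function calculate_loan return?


The calculate_loan spec declares Returns: {"type": "object", "fields": ["monthly_payment", "total_payment", "total_interest"]}
Type:
object


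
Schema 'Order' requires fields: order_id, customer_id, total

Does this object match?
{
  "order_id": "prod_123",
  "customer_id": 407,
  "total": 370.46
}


Checking required fields... All present.
Valid - all required fields present


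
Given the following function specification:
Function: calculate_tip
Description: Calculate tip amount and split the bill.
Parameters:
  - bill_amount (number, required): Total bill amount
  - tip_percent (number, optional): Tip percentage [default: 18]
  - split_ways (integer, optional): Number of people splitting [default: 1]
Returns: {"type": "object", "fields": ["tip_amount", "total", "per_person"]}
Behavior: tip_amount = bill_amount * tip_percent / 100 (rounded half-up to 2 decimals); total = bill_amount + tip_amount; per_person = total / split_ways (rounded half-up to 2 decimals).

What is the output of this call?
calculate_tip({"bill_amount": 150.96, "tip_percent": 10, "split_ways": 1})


tip_amount = 150.96 * 10/100 = 15.096 -> 15.10
total = 150.96 + 15.10 = 166.06
per_person = 166.06 / 1 = 166.06 -> 166.06
Output:
{"tip_amount": 15.1, "total": 166.06, "per_person": 166.06}


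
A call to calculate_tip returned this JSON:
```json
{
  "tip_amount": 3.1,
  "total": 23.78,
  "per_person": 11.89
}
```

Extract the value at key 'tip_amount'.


3.1


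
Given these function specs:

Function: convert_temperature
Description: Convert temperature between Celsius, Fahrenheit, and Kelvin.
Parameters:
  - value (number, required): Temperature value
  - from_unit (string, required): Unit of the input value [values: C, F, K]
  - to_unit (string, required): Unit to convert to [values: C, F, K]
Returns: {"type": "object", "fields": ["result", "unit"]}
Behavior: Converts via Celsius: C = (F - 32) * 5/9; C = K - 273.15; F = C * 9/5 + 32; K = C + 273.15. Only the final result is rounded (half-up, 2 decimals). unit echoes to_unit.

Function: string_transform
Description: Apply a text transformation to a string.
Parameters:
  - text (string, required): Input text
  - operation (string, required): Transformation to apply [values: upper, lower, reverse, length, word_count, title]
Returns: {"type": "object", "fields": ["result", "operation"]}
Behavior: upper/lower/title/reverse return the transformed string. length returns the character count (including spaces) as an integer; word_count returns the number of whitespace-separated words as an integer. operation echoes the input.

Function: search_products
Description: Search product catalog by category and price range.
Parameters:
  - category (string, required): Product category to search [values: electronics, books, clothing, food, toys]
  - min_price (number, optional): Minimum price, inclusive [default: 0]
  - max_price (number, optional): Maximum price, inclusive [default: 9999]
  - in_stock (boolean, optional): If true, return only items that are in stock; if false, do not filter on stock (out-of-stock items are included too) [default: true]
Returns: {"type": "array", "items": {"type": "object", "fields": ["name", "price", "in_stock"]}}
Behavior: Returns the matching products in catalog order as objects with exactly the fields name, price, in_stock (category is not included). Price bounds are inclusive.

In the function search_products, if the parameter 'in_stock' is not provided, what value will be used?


The search_products spec declares:
  - in_stock (boolean, optional): If true, return only items that are in stock; if false, do not filter on stock (out-of-stock items are included too) [default: true]
Default:
true


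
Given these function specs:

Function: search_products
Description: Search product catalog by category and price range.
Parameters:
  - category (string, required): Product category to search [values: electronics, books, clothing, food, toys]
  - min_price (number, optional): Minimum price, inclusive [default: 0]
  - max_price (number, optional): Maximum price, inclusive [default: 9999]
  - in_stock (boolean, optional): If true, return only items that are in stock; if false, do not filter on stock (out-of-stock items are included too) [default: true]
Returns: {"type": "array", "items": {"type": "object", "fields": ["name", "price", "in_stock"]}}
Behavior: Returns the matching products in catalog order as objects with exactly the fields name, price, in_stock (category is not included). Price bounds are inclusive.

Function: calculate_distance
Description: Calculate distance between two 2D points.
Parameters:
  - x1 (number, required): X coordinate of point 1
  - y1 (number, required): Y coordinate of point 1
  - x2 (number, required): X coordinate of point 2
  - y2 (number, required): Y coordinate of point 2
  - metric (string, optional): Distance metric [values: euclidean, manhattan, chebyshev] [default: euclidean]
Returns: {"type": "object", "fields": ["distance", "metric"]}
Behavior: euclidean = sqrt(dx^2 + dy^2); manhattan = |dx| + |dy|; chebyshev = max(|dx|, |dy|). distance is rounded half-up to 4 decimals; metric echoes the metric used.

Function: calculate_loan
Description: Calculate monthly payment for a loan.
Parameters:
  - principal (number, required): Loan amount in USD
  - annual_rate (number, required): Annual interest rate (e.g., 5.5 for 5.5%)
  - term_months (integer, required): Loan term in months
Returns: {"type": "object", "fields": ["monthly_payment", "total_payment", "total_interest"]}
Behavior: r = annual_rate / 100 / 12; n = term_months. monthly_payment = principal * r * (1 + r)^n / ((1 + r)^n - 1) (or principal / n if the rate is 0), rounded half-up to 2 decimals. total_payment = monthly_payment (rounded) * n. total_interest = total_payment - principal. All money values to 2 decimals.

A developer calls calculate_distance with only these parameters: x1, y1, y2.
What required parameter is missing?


Required parameters: x1, y1, x2, y2
Provided: x1, y1, y2
Missing: x2
x2
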